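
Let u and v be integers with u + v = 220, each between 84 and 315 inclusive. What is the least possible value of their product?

Since u + v is fixed, pushing one of them to its bound minimizes the product.
The extreme feasible split is u = 84, v = 136, giving uv = 11424.

11424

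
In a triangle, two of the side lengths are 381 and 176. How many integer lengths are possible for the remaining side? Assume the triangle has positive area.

351

The triangle inequality gives |381 − 176| < c < 381 + 176, i.e. 205 < c < 557.
So c can be any integer from 206 to 556: 351 values.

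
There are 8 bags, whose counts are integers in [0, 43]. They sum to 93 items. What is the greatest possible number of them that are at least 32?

With k values at 32 or above and the rest at least 0, the sum is at least 0 + 32k.
Since the sum is 93, we need 32k ≤ 93, i.e. k ≤ 2.
k = 2 is achieved by 2 values at 32 and 6 at 0, total 64; add 29 to one value (staying below 32) to reach 93.

2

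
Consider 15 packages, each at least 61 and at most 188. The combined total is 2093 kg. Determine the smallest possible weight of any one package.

Minimizing one value means maximizing the remaining 14.
The other 14 can take up 14 × 188 = 2632 ≥ 2093 − 61, so one package can sit at its floor of 61.
Achievable: one at 61 and the other 14 totalling 2032, which fits since 14 × 61 ≤ 2032 ≤ 14 × 188.

61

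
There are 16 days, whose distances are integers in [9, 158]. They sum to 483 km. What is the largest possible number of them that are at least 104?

3

If k of the values are ≥ 104, the total is ≥ 104k + 9(16 − k).
Setting 104k + 9(16 − k) ≤ 483 gives 95k ≤ 339, so k ≤ 3.
k = 3 is achieved by 3 values at 104 and 13 at 9, total 429; add 54 to one value (staying below 104) to reach 483.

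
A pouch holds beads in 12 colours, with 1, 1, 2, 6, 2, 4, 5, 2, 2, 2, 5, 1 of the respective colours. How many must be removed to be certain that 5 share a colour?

In the worst case you take as many as possible of each colour without reaching 5: 1 + 1 + 2 + 4 + 2 + 4 + 4 + 2 + 2 + 2 + 4 + 1 = 29.
The next one must give 5 of some colour, so 29 + 1 = 30.

30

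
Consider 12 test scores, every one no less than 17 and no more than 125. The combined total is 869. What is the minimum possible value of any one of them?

Minimizing one value means maximizing the remaining 11.
The other 11 can take up 11 × 125 = 1375 ≥ 869 − 17, so one score can sit at its floor of 17.
Achievable: one at 17 and the other 11 totalling 852, which fits since 11 × 17 ≤ 852 ≤ 11 × 125.

17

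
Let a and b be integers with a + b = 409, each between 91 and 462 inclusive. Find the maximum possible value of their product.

With a + b fixed, ab peaks when the two are closest together.
Taking a = 204 and b = 205 (both in [91, 462]) gives ab = 41820.

41820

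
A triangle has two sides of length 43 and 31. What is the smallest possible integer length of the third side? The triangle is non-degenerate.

The third side must exceed |43 − 31| = 12.
The smallest integer above 12 is 13.

13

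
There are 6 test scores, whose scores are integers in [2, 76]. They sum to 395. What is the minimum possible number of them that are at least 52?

Suppose at most 6 − j of them reach 52; then j values are ≤ 51 and the rest ≤ 76.
The total is then ≤ 51·j + 76·(6 − j) = 456 − 25j. For this to be ≥ 395 we need j ≤ 2, so at least 6 − 2 = 4 must reach 52.
Exactly 4 works: 4 values at 76 and 2 at 51 total 406; lower one of the high values by 11 (still ≥ 52) to hit 395.

4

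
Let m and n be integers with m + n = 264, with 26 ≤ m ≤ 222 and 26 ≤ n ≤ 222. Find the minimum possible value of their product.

mn = m(264 − m) is concave in m, so over [42, 222] it is minimized at an endpoint.
At the endpoint m = 42, n = 264 − 42 = 222, so mn = 42 × 222 = 9324.

9324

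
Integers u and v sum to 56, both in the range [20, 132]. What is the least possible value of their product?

Since u + v is fixed, pushing one of them to its bound minimizes the product.
The extreme feasible split is u = 20, v = 36, giving uv = 720.

720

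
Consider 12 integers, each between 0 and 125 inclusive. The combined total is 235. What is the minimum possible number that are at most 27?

Let j be the number exceeding 27. Then the total is ≥ 28·j + 0·(12 − j) = 0 + 28j.
So 28j ≤ 235 and j ≤ 8; hence at least 12 − 8 = 4 are ≤ 27.
Exactly 4 works: 4 values at 0 and 8 at 28 total 224; raise one of the low values by 11 (still ≤ 27) to hit 235.

4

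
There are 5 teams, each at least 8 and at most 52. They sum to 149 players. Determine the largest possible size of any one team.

Maximizing one value means minimizing the remaining 4.
The other 4 contribute at least 4 × 8 = 32, leaving at most 149 − 32 = 117.
But each team is capped at 52, so the maximum is 52.
Achievable: one at 52 and the other 4 totalling 97, which fits since 4 × 8 ≤ 97 ≤ 4 × 52.

52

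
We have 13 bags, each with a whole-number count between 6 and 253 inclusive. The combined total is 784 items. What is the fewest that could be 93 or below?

If only k of them are at most 93, the other 13 − k are at least 94, so the total is at least (13 − k)·94 + k·6.
This is ≤ 784, so (13 − k)·94 + 6k ≤ 784, which gives k ≥ 5.
Exactly 5 works: 5 values at 6 and 8 at 94 total 782; raise one of the low values by 2 (still ≤ 93) to hit 784.

5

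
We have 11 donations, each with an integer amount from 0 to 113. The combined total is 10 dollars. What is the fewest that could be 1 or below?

Let j be the number exceeding 1. Then the total is ≥ 2·j + 0·(11 − j) = 0 + 2j.
So 2j ≤ 10 and j ≤ 5; hence at least 11 − 5 = 6 are ≤ 1.
Exactly 6 works: 6 values at 0 and 5 at 2 total 10.

6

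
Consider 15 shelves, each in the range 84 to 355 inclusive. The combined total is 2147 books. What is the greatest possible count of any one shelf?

355

Maximizing one value means minimizing the remaining 14.
The other 14 contribute at least 14 × 84 = 1176, leaving at most 2147 − 1176 = 971.
But each shelf is capped at 355, so the maximum is 355.
Achievable: one at 355 and the other 14 totalling 1792, which fits since 14 × 84 ≤ 1792 ≤ 14 × 355.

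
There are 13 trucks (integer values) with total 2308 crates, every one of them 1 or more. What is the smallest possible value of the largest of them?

178

The 13 values sum to 2308, so their maximum is at least ⌈2308/13⌉ = 178.
Achievable: 7 of them at 178 and 6 at 177 total 2308.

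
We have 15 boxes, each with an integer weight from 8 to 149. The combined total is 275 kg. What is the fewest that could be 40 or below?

11

Let j be the number exceeding 40. Then the total is ≥ 41·j + 8·(15 − j) = 120 + 33j.
So 33j ≤ 155 and j ≤ 4; hence at least 15 − 4 = 11 are ≤ 40.
Exactly 11 works: 11 values at 8 and 4 at 41 total 252; raise one of the low values by 23 (still ≤ 40) to hit 275.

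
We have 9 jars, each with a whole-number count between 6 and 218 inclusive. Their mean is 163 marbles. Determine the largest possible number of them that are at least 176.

The total is 9 × 163 = 1467.
With k values at 176 or above and the rest at least 6, the sum is at least 54 + 170k.
Since the sum is 1467, we need 170k ≤ 1413, i.e. k ≤ 8.
k = 8 is achieved by 8 values at 176 and 1 at 6, total 1414; add 53 to one value (staying below 176) to reach 1467.

8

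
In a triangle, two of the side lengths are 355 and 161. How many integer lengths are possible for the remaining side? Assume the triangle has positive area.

321

The triangle inequality gives |355 − 161| < c < 355 + 161, i.e. 194 < c < 516.
So c can be any integer from 195 to 515: 321 values.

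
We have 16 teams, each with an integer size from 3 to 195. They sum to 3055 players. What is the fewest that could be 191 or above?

3

Each value short of 191 is at most 190, costing at least 195 − 190 = 5 against the maximum total of 3120.
We can afford to lose at most 3120 − 3055 = 65, so at most ⌊65/5⌋ = 13 fall short, and at least 3 are ≥ 191.
Exactly 3 works: 3 values at 195 and 13 at 190 total 3055.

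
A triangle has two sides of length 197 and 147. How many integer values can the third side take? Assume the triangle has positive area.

The triangle inequality gives |197 − 147| < c < 197 + 147, i.e. 50 < c < 344.
So c can be any integer from 51 to 343: 293 values.

293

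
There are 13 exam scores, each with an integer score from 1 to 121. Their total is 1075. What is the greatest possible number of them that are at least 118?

If k of the values are ≥ 118, the total is ≥ 118k + 1(13 − k).
Setting 118k + 1(13 − k) ≤ 1075 gives 117k ≤ 1062, so k ≤ 9.
k = 9 is achieved by 9 values at 118 and 4 at 1, total 1066; add 9 to one value (staying below 118) to reach 1075.

9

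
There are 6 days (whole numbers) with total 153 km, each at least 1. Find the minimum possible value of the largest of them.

The average is 153/6 > 25, so not all 6 can be 25 or less; the largest is ≥ 26.
Taking 3 copies of 25 and 3 copies of 26 gives exactly 153, so 26 is attained.

26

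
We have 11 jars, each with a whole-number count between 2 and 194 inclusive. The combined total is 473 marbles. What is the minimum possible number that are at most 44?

Each value above 44 is at least 45, contributing at least 45 − 2 = 43 above the floor 2.
The sum exceeds the floor total 22 by 451, so at most ⌊451/43⌋ = 10 exceed 44, and at least 1 are ≤ 44.
Exactly 1 works: 1 value at 2 and 10 at 45 total 452; raise one of the low values by 21 (still ≤ 44) to hit 473.

1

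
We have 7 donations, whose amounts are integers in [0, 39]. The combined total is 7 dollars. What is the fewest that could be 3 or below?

Each value above 3 is at least 4, contributing at least 4 − 0 = 4 above the floor 0.
The sum exceeds the floor total 0 by 7, so at most ⌊7/4⌋ = 1 exceed 3, and at least 6 are ≤ 3.
Exactly 6 works: 6 values at 0 and 1 at 4 total 4; raise one of the low values by 3 (still ≤ 3) to hit 7.

6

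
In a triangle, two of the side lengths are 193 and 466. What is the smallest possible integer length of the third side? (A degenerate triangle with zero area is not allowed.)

274

The third side must exceed |193 − 466| = 273.
The smallest integer above 273 is 274.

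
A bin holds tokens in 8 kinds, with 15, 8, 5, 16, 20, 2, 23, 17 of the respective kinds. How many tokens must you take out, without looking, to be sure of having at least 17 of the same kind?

95

In the worst case you take as many as possible of each kind without reaching 17: 15 + 8 + 5 + 16 + 16 + 2 + 16 + 16 = 94.
The next one must give 17 of some kind, so 94 + 1 = 95.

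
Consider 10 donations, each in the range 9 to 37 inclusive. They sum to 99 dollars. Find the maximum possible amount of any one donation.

Maximizing one value means minimizing the remaining 9.
The other 9 contribute at least 9 × 9 = 81, leaving at most 99 − 81 = 18.
Since 18 ≤ 37, this is achievable: one at 18 and 9 at 9.

18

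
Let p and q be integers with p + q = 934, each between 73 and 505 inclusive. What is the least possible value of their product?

Since p + q is fixed, pushing one of them to its bound minimizes the product.
At the endpoint p = 429, q = 934 − 429 = 505, so pq = 429 × 505 = 216645.

216645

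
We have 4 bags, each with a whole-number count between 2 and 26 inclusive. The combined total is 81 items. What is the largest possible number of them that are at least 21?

3

If k of the values are ≥ 21, the total is ≥ 21k + 2(4 − k).
Setting 21k + 2(4 − k) ≤ 81 gives 19k ≤ 73, so k ≤ 3.
k = 3 is achieved by 3 values at 21 and 1 at 2, total 65; add 16 to one value (staying below 21) to reach 81.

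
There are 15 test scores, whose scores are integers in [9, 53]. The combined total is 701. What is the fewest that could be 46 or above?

If only k of them are at least 46, the other 15 − k are at most 45, so the total is at most k·53 + (15 − k)·45.
This must reach 701, so k·53 + (15 − k)·45 ≥ 701, giving k ≥ 4.
Exactly 4 works: 4 values at 53 and 11 at 45 total 707; lower one of the high values by 6 (still ≥ 46) to hit 701.

4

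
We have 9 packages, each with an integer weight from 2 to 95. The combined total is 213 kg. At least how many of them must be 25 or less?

1

Let j be the number exceeding 25. Then the total is ≥ 26·j + 2·(9 − j) = 18 + 24j.
So 24j ≤ 195 and j ≤ 8; hence at least 9 − 8 = 1 are ≤ 25.
Exactly 1 works: 1 value at 2 and 8 at 26 total 210; raise one of the low values by 3 (still ≤ 25) to hit 213.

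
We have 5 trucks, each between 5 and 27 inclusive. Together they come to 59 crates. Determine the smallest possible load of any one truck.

5

To make one truck as small as possible, make the other 4 as large as possible.
The other 4 can take up 4 × 27 = 108 ≥ 59 − 5, so one truck can sit at its floor of 5.
Achievable: one at 5 and the other 4 totalling 54, which fits since 4 × 5 ≤ 54 ≤ 4 × 27.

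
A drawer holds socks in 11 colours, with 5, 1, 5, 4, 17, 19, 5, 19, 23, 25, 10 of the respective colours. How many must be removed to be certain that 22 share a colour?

128

In the worst case you take as many as possible of each colour without reaching 22: 5 + 1 + 5 + 4 + 17 + 19 + 5 + 19 + 21 + 21 + 10 = 127.
The next one must give 22 of some colour, so 127 + 1 = 128.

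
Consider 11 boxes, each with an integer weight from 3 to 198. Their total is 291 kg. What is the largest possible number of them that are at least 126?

2

With k values at 126 or above and the rest at least 3, the sum is at least 33 + 123k.
Since the sum is 291, we need 123k ≤ 258, i.e. k ≤ 2.
k = 2 is achieved by 2 values at 126 and 9 at 3, total 279; add 12 to one value (staying below 126) to reach 291.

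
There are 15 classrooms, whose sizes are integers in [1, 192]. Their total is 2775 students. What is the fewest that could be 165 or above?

12

If only k of them are at least 165, the other 15 − k are at most 164, so the total is at most k·192 + (15 − k)·164.
This must reach 2775, so k·192 + (15 − k)·164 ≥ 2775, giving k ≥ 12.
Exactly 12 works: 12 values at 192 and 3 at 164 total 2796; lower one of the high values by 21 (still ≥ 165) to hit 2775.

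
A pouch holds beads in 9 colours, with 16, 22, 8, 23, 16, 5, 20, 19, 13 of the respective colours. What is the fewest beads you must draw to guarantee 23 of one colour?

142

In the worst case you take as many as possible of each colour without reaching 23: 16 + 22 + 8 + 22 + 16 + 5 + 20 + 19 + 13 = 141.
The next one must give 23 of some colour, so 141 + 1 = 142.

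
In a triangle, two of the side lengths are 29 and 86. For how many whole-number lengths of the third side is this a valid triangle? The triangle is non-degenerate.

The triangle inequality gives |29 − 86| < c < 29 + 86, i.e. 57 < c < 115.
So c can be any integer from 58 to 114: 57 values.

57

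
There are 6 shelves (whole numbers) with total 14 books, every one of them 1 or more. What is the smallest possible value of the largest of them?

The 6 values sum to 14, so their maximum is at least ⌈14/6⌉ = 3.
Equality holds with 2 values of 3 and 4 values of 2.

3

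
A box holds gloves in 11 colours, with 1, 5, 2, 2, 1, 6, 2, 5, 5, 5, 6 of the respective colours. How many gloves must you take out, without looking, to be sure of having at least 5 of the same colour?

33

In the worst case you take as many as possible of each colour without reaching 5: 1 + 4 + 2 + 2 + 1 + 4 + 2 + 4 + 4 + 4 + 4 = 32.
The next one must give 5 of some colour, so 32 + 1 = 33.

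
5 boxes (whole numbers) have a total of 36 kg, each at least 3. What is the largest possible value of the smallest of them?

7

If every one of the 5 were at least 8, the total would be at least 5 × 8 = 40 > 36.
Equality holds with 4 values of 7 and 1 value of 8.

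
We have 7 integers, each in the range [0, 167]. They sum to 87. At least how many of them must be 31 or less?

Let j be the number exceeding 31. Then the total is ≥ 32·j + 0·(7 − j) = 0 + 32j.
So 32j ≤ 87 and j ≤ 2; hence at least 7 − 2 = 5 are ≤ 31.
Exactly 5 works: 5 values at 0 and 2 at 32 total 64; raise one of the low values by 23 (still ≤ 31) to hit 87.

5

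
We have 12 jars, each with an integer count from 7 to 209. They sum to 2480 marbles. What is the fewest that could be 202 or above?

9

Each value short of 202 is at most 201, costing at least 209 − 201 = 8 against the maximum total of 2508.
We can afford to lose at most 2508 − 2480 = 28, so at most ⌊28/8⌋ = 3 fall short, and at least 9 are ≥ 202.
Exactly 9 works: 9 values at 209 and 3 at 201 total 2484; lower one of the high values by 4 (still ≥ 202) to hit 2480.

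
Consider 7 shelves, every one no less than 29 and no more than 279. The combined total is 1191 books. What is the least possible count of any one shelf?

To make one shelf as small as possible, make the other 6 as large as possible.
The other 6 can take up 6 × 279 = 1674 ≥ 1191 − 29, so one shelf can sit at its floor of 29.
Achievable: one at 29 and the other 6 totalling 1162, which fits since 6 × 29 ≤ 1162 ≤ 6 × 279.

29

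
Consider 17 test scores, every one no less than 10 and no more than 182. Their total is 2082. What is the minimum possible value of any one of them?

10

To make one score as small as possible, make the other 16 as large as possible.
The other 16 can take up 16 × 182 = 2912 ≥ 2082 − 10, so one score can sit at its floor of 10.
Achievable: one at 10 and the other 16 totalling 2072, which fits since 16 × 10 ≤ 2072 ≤ 16 × 182.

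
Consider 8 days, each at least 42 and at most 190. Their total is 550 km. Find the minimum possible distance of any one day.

42

Minimizing one value means maximizing the remaining 7.
The other 7 can take up 7 × 190 = 1330 ≥ 550 − 42, so one day can sit at its floor of 42.
Achievable: one at 42 and the other 7 totalling 508, which fits since 7 × 42 ≤ 508 ≤ 7 × 190.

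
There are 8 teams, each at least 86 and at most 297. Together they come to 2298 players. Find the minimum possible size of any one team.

219

To make one team as small as possible, make the other 7 as large as possible.
The other 7 contribute at most 7 × 297 = 2079, leaving at least 2298 − 2079 = 219.
Since 219 ≥ 86, this is achievable: one at 219 and 7 at 297.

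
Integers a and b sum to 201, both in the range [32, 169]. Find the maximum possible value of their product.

ab = a(201 − a) is maximized when a is as near 201/2 as the bounds allow.
Taking a = 100 and b = 101 (both in [32, 169]) gives ab = 10100.

10100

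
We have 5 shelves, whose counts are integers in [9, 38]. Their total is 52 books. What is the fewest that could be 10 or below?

Let j be the number exceeding 10. Then the total is ≥ 11·j + 9·(5 − j) = 45 + 2j.
So 2j ≤ 7 and j ≤ 3; hence at least 5 − 3 = 2 are ≤ 10.
Exactly 2 works: 2 values at 9 and 3 at 11 total 51; raise one of the low values by 1 (still ≤ 10) to hit 52.

2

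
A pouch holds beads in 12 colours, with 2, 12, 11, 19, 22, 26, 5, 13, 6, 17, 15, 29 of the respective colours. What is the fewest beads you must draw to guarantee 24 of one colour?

169

In the worst case you take as many as possible of each colour without reaching 24: 2 + 12 + 11 + 19 + 22 + 23 + 5 + 13 + 6 + 17 + 15 + 23 = 168.
The next one must give 24 of some colour, so 168 + 1 = 169.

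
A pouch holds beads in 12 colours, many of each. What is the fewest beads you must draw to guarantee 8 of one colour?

85

In the worst case you draw 7 of each of the 12 colours: 12 × 7 = 84.
One more forces 8 of some colour, so 84 + 1 = 85.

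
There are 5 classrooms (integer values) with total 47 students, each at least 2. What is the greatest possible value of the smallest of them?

9

The 5 values sum to 47, so their minimum is at most ⌊47/5⌋ = 9.
Taking 3 copies of 9 and 2 copies of 10 gives exactly 47, so 9 is attained.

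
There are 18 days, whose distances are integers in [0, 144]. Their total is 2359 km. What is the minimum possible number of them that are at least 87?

Suppose at most 18 − j of them reach 87; then j values are ≤ 86 and the rest ≤ 144.
The total is then ≤ 86·j + 144·(18 − j) = 2592 − 58j. For this to be ≥ 2359 we need j ≤ 4, so at least 18 − 4 = 14 must reach 87.
Exactly 14 works: 14 values at 144 and 4 at 86 total 2360; lower one of the high values by 1 (still ≥ 87) to hit 2359.

14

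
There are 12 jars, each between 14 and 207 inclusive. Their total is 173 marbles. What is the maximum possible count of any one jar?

To make one jar as large as possible, make the other 11 as small as possible.
The other 11 contribute at least 11 × 14 = 154, leaving at most 173 − 154 = 19.
Since 19 ≤ 207, this is achievable: one at 19 and 11 at 14.

19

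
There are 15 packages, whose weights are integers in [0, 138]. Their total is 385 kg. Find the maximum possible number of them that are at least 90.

4

Suppose k of them are at least 90. Those contribute at least 90 each and the other 15 − k at least 0 each.
So the total is at least 90k + 0(15 − k) = 0 + 90k. This must be ≤ 385, giving k ≤ 4.
k = 4 is achieved by 4 values at 90 and 11 at 0, total 360; add 25 to one value (staying below 90) to reach 385.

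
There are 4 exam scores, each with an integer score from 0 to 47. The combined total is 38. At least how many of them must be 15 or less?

2

If only k of them are at most 15, the other 4 − k are at least 16, so the total is at least (4 − k)·16 + k·0.
This is ≤ 38, so (4 − k)·16 + 0k ≤ 38, which gives k ≥ 2.
Exactly 2 works: 2 values at 0 and 2 at 16 total 32; raise one of the low values by 6 (still ≤ 15) to hit 38.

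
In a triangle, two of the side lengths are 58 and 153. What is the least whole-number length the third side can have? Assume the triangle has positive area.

The third side must exceed |58 − 153| = 95.
The smallest integer above 95 is 96.

96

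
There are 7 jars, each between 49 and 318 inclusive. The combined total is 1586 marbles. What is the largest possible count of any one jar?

318

To make one jar as large as possible, make the other 6 as small as possible.
The other 6 contribute at least 6 × 49 = 294, leaving at most 1586 − 294 = 1292.
But each jar is capped at 318, so the maximum is 318.
Achievable: one at 318 and the other 6 totalling 1268, which fits since 6 × 49 ≤ 1268 ≤ 6 × 318.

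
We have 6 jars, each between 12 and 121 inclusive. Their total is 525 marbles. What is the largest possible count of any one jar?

Maximizing one value means minimizing the remaining 5.
The other 5 contribute at least 5 × 12 = 60, leaving at most 525 − 60 = 465.
But each jar is capped at 121, so the maximum is 121.
Achievable: one at 121 and the other 5 totalling 404, which fits since 5 × 12 ≤ 404 ≤ 5 × 121.

121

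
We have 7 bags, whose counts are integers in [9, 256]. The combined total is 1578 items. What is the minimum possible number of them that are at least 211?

Each value short of 211 is at most 210, costing at least 256 − 210 = 46 against the maximum total of 1792.
We can afford to lose at most 1792 − 1578 = 214, so at most ⌊214/46⌋ = 4 fall short, and at least 3 are ≥ 211.
Exactly 3 works: 3 values at 256 and 4 at 210 total 1608; lower one of the high values by 30 (still ≥ 211) to hit 1578.

3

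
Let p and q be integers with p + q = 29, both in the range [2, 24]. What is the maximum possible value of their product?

With p + q fixed, pq peaks when the two are closest together.
Taking p = 14 and q = 15 (both in [2, 24]) gives pq = 210.

210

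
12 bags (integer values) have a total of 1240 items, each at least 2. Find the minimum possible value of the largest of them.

104

Some value must be at least ⌈1240/12⌉ = 104, since 12 × 103 = 1236 < 1240.
Equality holds with 4 values of 104 and 8 values of 103.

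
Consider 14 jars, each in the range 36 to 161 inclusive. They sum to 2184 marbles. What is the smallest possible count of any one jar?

Minimizing one value means maximizing the remaining 13.
The other 13 contribute at most 13 × 161 = 2093, leaving at least 2184 − 2093 = 91.
Since 91 ≥ 36, this is achievable: one at 91 and 13 at 161.

91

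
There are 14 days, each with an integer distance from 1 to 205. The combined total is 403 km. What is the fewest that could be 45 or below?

Each value above 45 is at least 46, contributing at least 46 − 1 = 45 above the floor 1.
The sum exceeds the floor total 14 by 389, so at most ⌊389/45⌋ = 8 exceed 45, and at least 6 are ≤ 45.
Exactly 6 works: 6 values at 1 and 8 at 46 total 374; raise one of the low values by 29 (still ≤ 45) to hit 403.

6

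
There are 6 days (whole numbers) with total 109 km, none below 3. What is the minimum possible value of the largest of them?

The 6 values sum to 109, so their maximum is at least ⌈109/6⌉ = 19.
Equality holds with 1 value of 19 and 5 values of 18.

19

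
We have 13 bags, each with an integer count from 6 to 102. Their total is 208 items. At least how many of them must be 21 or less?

5

Each value above 21 is at least 22, contributing at least 22 − 6 = 16 above the floor 6.
The sum exceeds the floor total 78 by 130, so at most ⌊130/16⌋ = 8 exceed 21, and at least 5 are ≤ 21.
Exactly 5 works: 5 values at 6 and 8 at 22 total 206; raise one of the low values by 2 (still ≤ 21) to hit 208.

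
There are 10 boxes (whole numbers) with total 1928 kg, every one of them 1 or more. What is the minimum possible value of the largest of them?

Some value must be at least ⌈1928/10⌉ = 193, since 10 × 192 = 1920 < 1928.
Equality holds with 8 values of 193 and 2 values of 192.

193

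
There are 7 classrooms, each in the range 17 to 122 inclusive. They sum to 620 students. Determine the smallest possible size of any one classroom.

Minimizing one value means maximizing the remaining 6.
The other 6 can take up 6 × 122 = 732 ≥ 620 − 17, so one classroom can sit at its floor of 17.
Achievable: one at 17 and the other 6 totalling 603, which fits since 6 × 17 ≤ 603 ≤ 6 × 122.

17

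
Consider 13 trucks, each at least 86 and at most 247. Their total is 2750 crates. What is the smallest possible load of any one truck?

Minimizing one value means maximizing the remaining 12.
The other 12 can take up 12 × 247 = 2964 ≥ 2750 − 86, so one truck can sit at its floor of 86.
Achievable: one at 86 and the other 12 totalling 2664, which fits since 12 × 86 ≤ 2664 ≤ 12 × 247.

86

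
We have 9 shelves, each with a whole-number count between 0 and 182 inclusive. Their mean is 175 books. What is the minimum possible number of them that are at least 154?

7

The total is 9 × 175 = 1575.
Each value short of 154 is at most 153, costing at least 182 − 153 = 29 against the maximum total of 1638.
We can afford to lose at most 1638 − 1575 = 63, so at most ⌊63/29⌋ = 2 fall short, and at least 7 are ≥ 154.
Exactly 7 works: 7 values at 182 and 2 at 153 total 1580; lower one of the high values by 5 (still ≥ 154) to hit 1575.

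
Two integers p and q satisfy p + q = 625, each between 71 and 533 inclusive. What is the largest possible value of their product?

97656

pq = p(625 − p) is maximized when p is as near 625/2 as the bounds allow.
Taking p = 312 and q = 313 (both in [71, 533]) gives pq = 97656.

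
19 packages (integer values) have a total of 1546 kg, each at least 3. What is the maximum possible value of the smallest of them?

81

If every one of the 19 were at least 82, the total would be at least 19 × 82 = 1558 > 1546.
Achievable: 12 of them at 81 and 7 at 82 total 1546.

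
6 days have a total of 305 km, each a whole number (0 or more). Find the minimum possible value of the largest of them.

The 6 values sum to 305, so their maximum is at least ⌈305/6⌉ = 51.
Taking 1 copy of 50 and 5 copies of 51 gives exactly 305, so 51 is attained.

51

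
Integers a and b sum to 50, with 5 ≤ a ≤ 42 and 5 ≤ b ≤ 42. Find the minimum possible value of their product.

336

ab = a(50 − a) is concave in a, so over [8, 42] it is minimized at an endpoint.
The extreme feasible split is a = 8, b = 42, giving ab = 336.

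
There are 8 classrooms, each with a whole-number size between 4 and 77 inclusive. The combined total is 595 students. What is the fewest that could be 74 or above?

3

Each value short of 74 is at most 73, costing at least 77 − 73 = 4 against the maximum total of 616.
We can afford to lose at most 616 − 595 = 21, so at most ⌊21/4⌋ = 5 fall short, and at least 3 are ≥ 74.
Exactly 3 works: 3 values at 77 and 5 at 73 total 596; lower one of the high values by 1 (still ≥ 74) to hit 595.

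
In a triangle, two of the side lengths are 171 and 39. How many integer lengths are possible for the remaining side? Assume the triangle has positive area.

77

The triangle inequality gives |171 − 39| < c < 171 + 39, i.e. 132 < c < 210.
So c can be any integer from 133 to 209: 77 values.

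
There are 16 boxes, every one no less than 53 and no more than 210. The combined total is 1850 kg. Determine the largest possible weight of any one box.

210

To make one box as large as possible, make the other 15 as small as possible.
The other 15 contribute at least 15 × 53 = 795, leaving at most 1850 − 795 = 1055.
But each box is capped at 210, so the maximum is 210.
Achievable: one at 210 and the other 15 totalling 1640, which fits since 15 × 53 ≤ 1640 ≤ 15 × 210.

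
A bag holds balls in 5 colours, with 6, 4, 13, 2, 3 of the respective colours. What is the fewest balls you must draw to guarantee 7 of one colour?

In the worst case you take as many as possible of each colour without reaching 7: 6 + 4 + 6 + 2 + 3 = 21.
The next one must give 7 of some colour, so 21 + 1 = 22.

22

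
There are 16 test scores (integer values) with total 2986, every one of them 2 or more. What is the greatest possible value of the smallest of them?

The 16 values sum to 2986, so their minimum is at most ⌊2986/16⌋ = 186.
Achievable: 6 of them at 186 and 10 at 187 total 2986.

186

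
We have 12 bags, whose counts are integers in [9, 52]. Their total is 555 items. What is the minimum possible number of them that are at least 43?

Each value short of 43 is at most 42, costing at least 52 − 42 = 10 against the maximum total of 624.
We can afford to lose at most 624 − 555 = 69, so at most ⌊69/10⌋ = 6 fall short, and at least 6 are ≥ 43.
Exactly 6 works: 6 values at 52 and 6 at 42 total 564; lower one of the high values by 9 (still ≥ 43) to hit 555.

6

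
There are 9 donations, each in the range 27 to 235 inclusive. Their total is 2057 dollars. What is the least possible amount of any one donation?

177

To make one donation as small as possible, make the other 8 as large as possible.
The other 8 contribute at most 8 × 235 = 1880, leaving at least 2057 − 1880 = 177.
Since 177 ≥ 27, this is achievable: one at 177 and 8 at 235.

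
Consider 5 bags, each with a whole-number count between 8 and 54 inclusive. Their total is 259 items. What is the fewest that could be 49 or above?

4

If only k of them are at least 49, the other 5 − k are at most 48, so the total is at most k·54 + (5 − k)·48.
This must reach 259, so k·54 + (5 − k)·48 ≥ 259, giving k ≥ 4.
Exactly 4 works: 4 values at 54 and 1 at 48 total 264; lower one of the high values by 5 (still ≥ 49) to hit 259.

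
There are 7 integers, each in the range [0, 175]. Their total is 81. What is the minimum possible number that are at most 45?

6

If only k of them are at most 45, the other 7 − k are at least 46, so the total is at least (7 − k)·46 + k·0.
This is ≤ 81, so (7 − k)·46 + 0k ≤ 81, which gives k ≥ 6.
Exactly 6 works: 6 values at 0 and 1 at 46 total 46; raise one of the low values by 35 (still ≤ 45) to hit 81.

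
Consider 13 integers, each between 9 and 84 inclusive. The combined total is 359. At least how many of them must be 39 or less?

6

Each value above 39 is at least 40, contributing at least 40 − 9 = 31 above the floor 9.
The sum exceeds the floor total 117 by 242, so at most ⌊242/31⌋ = 7 exceed 39, and at least 6 are ≤ 39.
Exactly 6 works: 6 values at 9 and 7 at 40 total 334; raise one of the low values by 25 (still ≤ 39) to hit 359.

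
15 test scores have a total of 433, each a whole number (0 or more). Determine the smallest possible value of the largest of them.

29

The average is 433/15 > 28, so not all 15 can be 28 or less; the largest is ≥ 29.
Achievable: 13 of them at 29 and 2 at 28 total 433.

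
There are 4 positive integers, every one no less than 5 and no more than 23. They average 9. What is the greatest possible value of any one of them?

21

To make one integer as large as possible, make the other 3 as small as possible.
The total is 4 × 9 = 36.
The other 3 contribute at least 3 × 5 = 15, leaving at most 36 − 15 = 21.
Since 21 ≤ 23, this is achievable: one at 21 and 3 at 5.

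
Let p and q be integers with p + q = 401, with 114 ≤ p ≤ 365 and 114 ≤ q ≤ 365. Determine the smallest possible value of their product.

pq = p(401 − p) is concave in p, so over [114, 287] it is minimized at an endpoint.
At the endpoint p = 114, q = 401 − 114 = 287, so pq = 114 × 287 = 32718.

32718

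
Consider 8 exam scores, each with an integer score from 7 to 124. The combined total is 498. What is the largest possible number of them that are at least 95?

Suppose k of them are at least 95. Those contribute at least 95 each and the other 8 − k at least 7 each.
So the total is at least 95k + 7(8 − k) = 56 + 88k. This must be ≤ 498, giving k ≤ 5.
k = 5 is achieved by 5 values at 95 and 3 at 7, total 496; add 2 to one value (staying below 95) to reach 498.

5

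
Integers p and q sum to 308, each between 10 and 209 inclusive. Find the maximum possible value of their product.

With p + q fixed, pq peaks when the two are closest together.
Taking p = 154 and q = 154 (both in [10, 209]) gives pq = 23716.

23716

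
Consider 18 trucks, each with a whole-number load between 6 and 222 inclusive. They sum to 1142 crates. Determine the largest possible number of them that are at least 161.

6

With k values at 161 or above and the rest at least 6, the sum is at least 108 + 155k.
Since the sum is 1142, we need 155k ≤ 1034, i.e. k ≤ 6.
k = 6 is achieved by 6 values at 161 and 12 at 6, total 1038; add 104 to one value (staying below 161) to reach 1142.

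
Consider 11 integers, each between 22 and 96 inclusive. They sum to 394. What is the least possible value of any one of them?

22

Minimizing one value means maximizing the remaining 10.
The other 10 can take up 10 × 96 = 960 ≥ 394 − 22, so one integer can sit at its floor of 22.
Achievable: one at 22 and the other 10 totalling 372, which fits since 10 × 22 ≤ 372 ≤ 10 × 96.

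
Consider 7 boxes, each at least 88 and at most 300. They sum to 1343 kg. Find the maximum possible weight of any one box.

300

To make one box as large as possible, make the other 6 as small as possible.
The other 6 contribute at least 6 × 88 = 528, leaving at most 1343 − 528 = 815.
But each box is capped at 300, so the maximum is 300.
Achievable: one at 300 and the other 6 totalling 1043, which fits since 6 × 88 ≤ 1043 ≤ 6 × 300.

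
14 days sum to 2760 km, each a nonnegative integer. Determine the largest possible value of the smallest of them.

The 14 values sum to 2760, so their minimum is at most ⌊2760/14⌋ = 197.
Taking 12 copies of 197 and 2 copies of 198 gives exactly 2760, so 197 is attained.

197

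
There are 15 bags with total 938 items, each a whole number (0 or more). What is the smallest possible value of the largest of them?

63

If every one of the 15 were at most 62, the total would be at most 15 × 62 = 930 < 938.
Achievable: 8 of them at 63 and 7 at 62 total 938.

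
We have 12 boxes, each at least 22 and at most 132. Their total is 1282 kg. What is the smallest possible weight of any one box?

22

To make one box as small as possible, make the other 11 as large as possible.
The other 11 can take up 11 × 132 = 1452 ≥ 1282 − 22, so one box can sit at its floor of 22.
Achievable: one at 22 and the other 11 totalling 1260, which fits since 11 × 22 ≤ 1260 ≤ 11 × 132.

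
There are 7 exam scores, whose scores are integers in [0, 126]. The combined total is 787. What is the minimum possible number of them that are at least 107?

3

Suppose at most 7 − j of them reach 107; then j values are ≤ 106 and the rest ≤ 126.
The total is then ≤ 106·j + 126·(7 − j) = 882 − 20j. For this to be ≥ 787 we need j ≤ 4, so at least 7 − 4 = 3 must reach 107.
Exactly 3 works: 3 values at 126 and 4 at 106 total 802; lower one of the high values by 15 (still ≥ 107) to hit 787.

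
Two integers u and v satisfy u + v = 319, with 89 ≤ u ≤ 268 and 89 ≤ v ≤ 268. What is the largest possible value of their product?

25440

uv = u(319 − u) is maximized when u is as near 319/2 as the bounds allow.
Taking u = 159 and v = 160 (both in [89, 268]) gives uv = 25440.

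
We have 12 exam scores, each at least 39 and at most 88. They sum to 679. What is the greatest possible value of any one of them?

88

Maximizing one value means minimizing the remaining 11.
The other 11 contribute at least 11 × 39 = 429, leaving at most 679 − 429 = 250.
But each score is capped at 88, so the maximum is 88.
Achievable: one at 88 and the other 11 totalling 591, which fits since 11 × 39 ≤ 591 ≤ 11 × 88.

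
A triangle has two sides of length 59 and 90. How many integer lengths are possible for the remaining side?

The triangle inequality gives |59 − 90| < c < 59 + 90, i.e. 31 < c < 149.
So c can be any integer from 32 to 148: 117 values.

117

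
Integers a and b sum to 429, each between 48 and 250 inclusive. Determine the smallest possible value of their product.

Since a + b is fixed, pushing one of them to its bound minimizes the product.
The extreme feasible split is a = 179, b = 250, giving ab = 44750.

44750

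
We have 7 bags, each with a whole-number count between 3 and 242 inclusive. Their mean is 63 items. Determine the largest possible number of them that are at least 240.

The total is 7 × 63 = 441.
With k values at 240 or above and the rest at least 3, the sum is at least 21 + 237k.
Since the sum is 441, we need 237k ≤ 420, i.e. k ≤ 1.
k = 1 is achieved by 1 value at 240 and 6 at 3, total 258; add 183 to one value (staying below 240) to reach 441.

1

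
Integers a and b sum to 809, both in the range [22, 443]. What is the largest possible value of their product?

With a + b fixed, ab peaks when the two are closest together.
Taking a = 404 and b = 405 (both in [22, 443]) gives ab = 163620.

163620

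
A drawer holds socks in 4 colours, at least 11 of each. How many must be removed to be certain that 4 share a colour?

13

You could draw 3 of every colour without reaching 4 of any — 12 in all.
One more forces 4 of some colour, so 12 + 1 = 13.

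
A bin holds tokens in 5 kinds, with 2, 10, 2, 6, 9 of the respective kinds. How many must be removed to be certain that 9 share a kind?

In the worst case you take as many as possible of each kind without reaching 9: 2 + 8 + 2 + 6 + 8 = 26.
The next one must give 9 of some kind, so 26 + 1 = 27.

27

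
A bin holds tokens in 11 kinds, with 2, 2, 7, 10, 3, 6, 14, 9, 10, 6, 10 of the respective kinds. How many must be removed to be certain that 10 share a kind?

In the worst case you take as many as possible of each kind without reaching 10: 2 + 2 + 7 + 9 + 3 + 6 + 9 + 9 + 9 + 6 + 9 = 71.
The next one must give 10 of some kind, so 71 + 1 = 72.

72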